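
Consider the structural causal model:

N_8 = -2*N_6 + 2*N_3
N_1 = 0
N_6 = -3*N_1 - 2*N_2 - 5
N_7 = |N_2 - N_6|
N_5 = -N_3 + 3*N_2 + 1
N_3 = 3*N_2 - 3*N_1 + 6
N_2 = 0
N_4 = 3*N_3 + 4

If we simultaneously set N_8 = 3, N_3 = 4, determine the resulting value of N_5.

-3

The joint intervention fixes N_8 = 3, N_3 = 4, removing each variable's own equation.
N_5 = -N_3 + 3*N_2 + 1  [with N_3=4, N_2=0]  = -3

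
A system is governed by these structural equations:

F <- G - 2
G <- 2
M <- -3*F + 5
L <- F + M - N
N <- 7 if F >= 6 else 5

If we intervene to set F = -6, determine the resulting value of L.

do(F=-6) replaces the equation F <- G - 2 with the constant F = -6.
N = 7 if F >= 6 else 5  [with F=-6]  = 5
M = -3*F + 5  [with F=-6]  = 23
L = F + M - N  [with F=-6, M=23, N=5]  = 12

12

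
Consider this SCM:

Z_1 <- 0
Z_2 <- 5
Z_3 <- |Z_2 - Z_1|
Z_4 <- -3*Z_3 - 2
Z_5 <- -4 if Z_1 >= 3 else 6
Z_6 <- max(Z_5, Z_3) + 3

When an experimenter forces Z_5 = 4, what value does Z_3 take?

5

do(Z_5=4) replaces the equation Z_5 <- -4 if Z_1 >= 3 else 6 with the constant Z_5 = 4.
Z_3 is not downstream of the intervention, so its value is determined by the original equations.
Z_3 = |Z_2 - Z_1|  [with Z_2=5, Z_1=0]  = 5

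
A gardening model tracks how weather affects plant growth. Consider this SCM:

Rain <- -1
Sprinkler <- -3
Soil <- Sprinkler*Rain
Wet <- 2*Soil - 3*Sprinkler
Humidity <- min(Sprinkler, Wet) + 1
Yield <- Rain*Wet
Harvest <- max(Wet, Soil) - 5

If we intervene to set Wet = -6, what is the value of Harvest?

-2

The intervention breaks the incoming arrows to Wet: Wet <- 2*Soil - 3*Sprinkler no longer applies, and Wet = -6.
Soil = Sprinkler*Rain  [with Sprinkler=-3, Rain=-1]  = 3
Harvest = max(Wet, Soil) - 5  [with Wet=-6, Soil=3]  = -2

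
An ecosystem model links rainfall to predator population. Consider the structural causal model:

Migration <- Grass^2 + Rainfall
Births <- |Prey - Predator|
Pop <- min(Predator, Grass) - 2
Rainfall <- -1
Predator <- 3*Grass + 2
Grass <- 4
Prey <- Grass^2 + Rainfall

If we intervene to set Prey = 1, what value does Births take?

13

do(Prey=1) replaces the equation Prey <- Grass^2 + Rainfall with the constant Prey = 1.
Predator = 3*Grass + 2  [with Grass=4]  = 14
Births = |Prey - Predator|  [with Prey=1, Predator=14]  = 13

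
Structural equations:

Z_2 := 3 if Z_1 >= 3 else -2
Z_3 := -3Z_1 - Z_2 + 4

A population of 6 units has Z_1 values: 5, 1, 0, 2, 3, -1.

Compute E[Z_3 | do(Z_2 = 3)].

-4

do(Z_2=3) breaks Z_2's dependence on Z_1. With Z_2=3 fixed, Z_3 across the units is -14, -2, 1, -5, -8, 4, mean -4.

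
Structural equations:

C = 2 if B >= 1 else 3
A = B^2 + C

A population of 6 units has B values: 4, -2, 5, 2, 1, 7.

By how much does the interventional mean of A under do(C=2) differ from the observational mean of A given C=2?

The intervention sets C=2 in all 6 units regardless of B. Recomputing A per unit gives 18, 6, 27, 6, 3, 51; average 18.5.
Conditioning on C=2 selects the 5 unit(s) with B ∈ {4, 5, 2, 1, 7}. Their A values: 18, 27, 6, 3, 51. Mean = 21.
Difference = 18.5 − 21 = -2.5.

-2.5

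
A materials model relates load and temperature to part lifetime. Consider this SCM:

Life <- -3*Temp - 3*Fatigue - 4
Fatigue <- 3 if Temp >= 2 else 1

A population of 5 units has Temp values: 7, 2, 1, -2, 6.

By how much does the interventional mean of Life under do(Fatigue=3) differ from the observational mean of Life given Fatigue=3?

Every unit gets Fatigue=3 under the intervention. Life values become -34, -19, -16, -7, -31; E[Life|do(Fatigue=3)] = -21.4.
E[Life|Fatigue=3] averages over only the 3 units with Fatigue=3 (Temp = 7, 2, 6): Life = -34, -19, -31, mean -28.
Difference = -21.4 − (-28) = 6.6.

6.6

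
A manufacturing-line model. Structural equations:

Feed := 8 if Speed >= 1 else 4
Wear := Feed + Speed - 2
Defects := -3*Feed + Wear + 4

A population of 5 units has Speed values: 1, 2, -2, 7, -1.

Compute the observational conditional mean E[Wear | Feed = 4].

E[Wear|Feed=4] averages over only the 2 units with Feed=4 (Speed = -2, -1): Wear = 0, 1, mean 0.5.

0.5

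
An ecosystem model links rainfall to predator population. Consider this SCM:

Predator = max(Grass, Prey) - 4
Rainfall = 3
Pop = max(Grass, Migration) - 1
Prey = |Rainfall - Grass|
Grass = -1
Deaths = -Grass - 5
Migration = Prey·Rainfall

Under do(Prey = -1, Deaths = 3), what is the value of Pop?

-2

Under do(Prey = -1, Deaths = 3), each intervened variable's structural equation is replaced by its fixed value.
Migration = Prey·Rainfall  [with Prey=-1, Rainfall=3]  = -3
Pop = max(Grass, Migration) - 1  [with Grass=-1, Migration=-3]  = -2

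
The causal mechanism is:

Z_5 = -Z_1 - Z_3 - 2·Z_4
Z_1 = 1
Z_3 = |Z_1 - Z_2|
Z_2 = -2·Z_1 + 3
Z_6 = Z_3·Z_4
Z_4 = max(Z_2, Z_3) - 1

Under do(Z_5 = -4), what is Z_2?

1

Under do(Z_5=-4), the mechanism Z_5 = -Z_1 - Z_3 - 2·Z_4 is discarded; Z_5 is fixed at -4.
No directed path runs from Z_5 to Z_2, so Z_2 keeps its natural value.
Z_2 = -2·Z_1 + 3  [with Z_1=1]  = 1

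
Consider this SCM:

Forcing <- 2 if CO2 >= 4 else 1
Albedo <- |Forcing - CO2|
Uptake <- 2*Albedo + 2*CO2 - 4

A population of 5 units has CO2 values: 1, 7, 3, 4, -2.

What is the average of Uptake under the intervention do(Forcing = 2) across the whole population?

6.4

Every unit gets Forcing=2 under the intervention. Uptake values become 0, 20, 4, 8, 0; E[Uptake|do(Forcing=2)] = 6.4.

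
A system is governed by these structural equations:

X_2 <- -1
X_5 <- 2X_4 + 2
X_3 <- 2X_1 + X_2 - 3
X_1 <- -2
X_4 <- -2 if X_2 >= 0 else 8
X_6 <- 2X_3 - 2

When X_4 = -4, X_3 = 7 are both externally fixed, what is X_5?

The joint intervention fixes X_4 = -4, X_3 = 7, removing each variable's own equation.
X_5 = 2X_4 + 2  [with X_4=-4]  = -6

-6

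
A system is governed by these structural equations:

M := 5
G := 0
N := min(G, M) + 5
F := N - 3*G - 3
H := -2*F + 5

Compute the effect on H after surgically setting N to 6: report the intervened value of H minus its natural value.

-2

do(N=6) replaces the equation N := min(G, M) + 5 with the constant N = 6.
F = N - 3*G - 3  [with N=6, G=0]  = 3
H = -2*F + 5  [with F=3]  = -1
Without intervention: N = min(G, M) + 5  [with G=0, M=5]  = 5; F = N - 3*G - 3  [with N=5, G=0]  = 2; H = -2*F + 5  [with F=2]  = 1.
Change = -1 − 1 = -2.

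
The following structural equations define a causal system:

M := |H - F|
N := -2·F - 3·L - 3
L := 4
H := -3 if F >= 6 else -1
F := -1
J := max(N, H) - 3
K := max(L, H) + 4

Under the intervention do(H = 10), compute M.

11

The intervention breaks the incoming arrows to H: H := -3 if F >= 6 else -1 no longer applies, and H = 10.
M = |H - F|  [with H=10, F=-1]  = 11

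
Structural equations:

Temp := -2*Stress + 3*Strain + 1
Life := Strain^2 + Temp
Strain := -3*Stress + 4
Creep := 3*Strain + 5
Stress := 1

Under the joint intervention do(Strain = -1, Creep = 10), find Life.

Setting Strain = -1, Creep = 10 by intervention discards those variables' equations.
Temp = -2*Stress + 3*Strain + 1  [with Stress=1, Strain=-1]  = -4
Life = Strain^2 + Temp  [with Strain=-1, Temp=-4]  = -3

-3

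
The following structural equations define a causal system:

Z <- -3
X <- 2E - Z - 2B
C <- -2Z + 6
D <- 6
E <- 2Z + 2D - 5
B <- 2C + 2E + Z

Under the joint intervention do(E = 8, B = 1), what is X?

Setting E = 8, B = 1 by intervention discards those variables' equations.
X = 2E - Z - 2B  [with E=8, Z=-3, B=1]  = 17

17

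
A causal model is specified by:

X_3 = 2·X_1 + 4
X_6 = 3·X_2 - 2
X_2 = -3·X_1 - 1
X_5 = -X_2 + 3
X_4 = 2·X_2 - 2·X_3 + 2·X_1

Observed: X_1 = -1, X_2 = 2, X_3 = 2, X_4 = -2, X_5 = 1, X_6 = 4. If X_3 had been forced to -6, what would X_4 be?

The intervention breaks the incoming arrows to X_3: X_3 = 2·X_1 + 4 no longer applies, and X_3 = -6.
X_2 = -3·X_1 - 1  [with X_1=-1]  = 2
X_4 = 2·X_2 - 2·X_3 + 2·X_1  [with X_2=2, X_3=-6, X_1=-1]  = 14

14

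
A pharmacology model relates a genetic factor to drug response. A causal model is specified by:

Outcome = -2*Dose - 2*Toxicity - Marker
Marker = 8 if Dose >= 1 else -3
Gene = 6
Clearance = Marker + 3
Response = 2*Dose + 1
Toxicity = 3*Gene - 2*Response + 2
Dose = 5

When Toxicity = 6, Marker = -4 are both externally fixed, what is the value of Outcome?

The joint intervention fixes Toxicity = 6, Marker = -4, removing each variable's own equation.
Outcome = -2*Dose - 2*Toxicity - Marker  [with Dose=5, Toxicity=6, Marker=-4]  = -18

-18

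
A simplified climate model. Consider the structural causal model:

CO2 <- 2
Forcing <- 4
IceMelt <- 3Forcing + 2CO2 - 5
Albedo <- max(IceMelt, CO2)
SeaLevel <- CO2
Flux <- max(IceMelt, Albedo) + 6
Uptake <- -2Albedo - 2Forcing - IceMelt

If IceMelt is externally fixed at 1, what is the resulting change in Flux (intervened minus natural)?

The intervention breaks the incoming arrows to IceMelt: IceMelt <- 3Forcing + 2CO2 - 5 no longer applies, and IceMelt = 1.
Albedo = max(IceMelt, CO2)  [with IceMelt=1, CO2=2]  = 2
Flux = max(IceMelt, Albedo) + 6  [with IceMelt=1, Albedo=2]  = 8
Without intervention: IceMelt = 3Forcing + 2CO2 - 5  [with Forcing=4, CO2=2]  = 11; Albedo = max(IceMelt, CO2)  [with IceMelt=11, CO2=2]  = 11; Flux = max(IceMelt, Albedo) + 6  [with IceMelt=11, Albedo=11]  = 17.
Change = 8 − 17 = -9.

-9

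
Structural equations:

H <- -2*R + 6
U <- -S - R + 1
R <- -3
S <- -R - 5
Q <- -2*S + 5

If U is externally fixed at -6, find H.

12

do(U=-6) replaces the equation U <- -S - R + 1 with the constant U = -6.
H is not downstream of the intervention, so its value is determined by the original equations.
H = -2*R + 6  [with R=-3]  = 12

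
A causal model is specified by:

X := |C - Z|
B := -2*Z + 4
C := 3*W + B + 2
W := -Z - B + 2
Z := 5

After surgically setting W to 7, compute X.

do(W=7) replaces the equation W := -Z - B + 2 with the constant W = 7.
B = -2*Z + 4  [with Z=5]  = -6
C = 3*W + B + 2  [with W=7, B=-6]  = 17
X = |C - Z|  [with C=17, Z=5]  = 12

12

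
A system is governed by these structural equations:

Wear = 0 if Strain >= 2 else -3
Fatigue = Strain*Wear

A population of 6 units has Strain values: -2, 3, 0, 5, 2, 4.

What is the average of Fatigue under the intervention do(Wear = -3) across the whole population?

The intervention sets Wear=-3 in all 6 units regardless of Strain. Recomputing Fatigue per unit gives 6, -9, 0, -15, -6, -12; average -6.

-6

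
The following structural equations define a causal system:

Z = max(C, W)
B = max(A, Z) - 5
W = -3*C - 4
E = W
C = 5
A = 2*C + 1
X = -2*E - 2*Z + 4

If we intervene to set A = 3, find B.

Intervening sets A = 3 and removes its equation (A = 2*C + 1).
W = -3*C - 4  [with C=5]  = -19
Z = max(C, W)  [with C=5, W=-19]  = 5
B = max(A, Z) - 5  [with A=3, Z=5]  = 0

0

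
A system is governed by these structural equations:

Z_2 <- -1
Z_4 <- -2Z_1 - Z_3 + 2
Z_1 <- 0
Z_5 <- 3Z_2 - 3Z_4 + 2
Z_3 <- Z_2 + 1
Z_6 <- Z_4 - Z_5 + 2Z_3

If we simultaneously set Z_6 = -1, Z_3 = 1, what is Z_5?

Under do(Z_6 = -1, Z_3 = 1), each intervened variable's structural equation is replaced by its fixed value.
Z_4 = -2Z_1 - Z_3 + 2  [with Z_1=0, Z_3=1]  = 1
Z_5 = 3Z_2 - 3Z_4 + 2  [with Z_2=-1, Z_4=1]  = -4

-4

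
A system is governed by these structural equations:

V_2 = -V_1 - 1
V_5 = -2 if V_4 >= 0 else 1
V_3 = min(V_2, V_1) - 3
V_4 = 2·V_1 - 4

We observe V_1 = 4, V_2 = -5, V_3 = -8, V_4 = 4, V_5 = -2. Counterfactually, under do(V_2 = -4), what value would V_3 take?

The intervention breaks the incoming arrows to V_2: V_2 = -V_1 - 1 no longer applies, and V_2 = -4.
V_3 = min(V_2, V_1) - 3  [with V_2=-4, V_1=4]  = -7

-7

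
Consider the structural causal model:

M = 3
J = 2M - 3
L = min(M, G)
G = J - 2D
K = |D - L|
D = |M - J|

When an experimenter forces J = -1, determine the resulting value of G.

Under do(J=-1), the mechanism J = 2M - 3 is discarded; J is fixed at -1.
D = |M - J|  [with M=3, J=-1]  = 4
G = J - 2D  [with J=-1, D=4]  = -9

-9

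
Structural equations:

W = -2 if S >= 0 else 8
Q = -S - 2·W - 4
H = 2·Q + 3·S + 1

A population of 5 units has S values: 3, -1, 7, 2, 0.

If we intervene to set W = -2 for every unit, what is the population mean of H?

3.2

Under do(W=-2), W's equation is replaced by W=-2 for every unit. Per-unit H: 4, 0, 8, 3, 1. Mean = 3.2.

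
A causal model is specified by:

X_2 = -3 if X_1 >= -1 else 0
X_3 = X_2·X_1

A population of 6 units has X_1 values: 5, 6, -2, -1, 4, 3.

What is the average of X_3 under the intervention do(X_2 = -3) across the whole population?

do(X_2=-3) breaks X_2's dependence on X_1. With X_2=-3 fixed, X_3 across the units is -15, -18, 6, 3, -12, -9, mean -7.5.

-7.5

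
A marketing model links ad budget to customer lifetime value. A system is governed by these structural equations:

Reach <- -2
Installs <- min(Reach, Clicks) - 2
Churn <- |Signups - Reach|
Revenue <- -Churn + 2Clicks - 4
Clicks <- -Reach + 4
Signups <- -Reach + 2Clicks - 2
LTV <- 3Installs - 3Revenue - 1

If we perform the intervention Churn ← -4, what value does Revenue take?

The intervention breaks the incoming arrows to Churn: Churn <- |Signups - Reach| no longer applies, and Churn = -4.
Clicks = -Reach + 4  [with Reach=-2]  = 6
Revenue = -Churn + 2Clicks - 4  [with Churn=-4, Clicks=6]  = 12

12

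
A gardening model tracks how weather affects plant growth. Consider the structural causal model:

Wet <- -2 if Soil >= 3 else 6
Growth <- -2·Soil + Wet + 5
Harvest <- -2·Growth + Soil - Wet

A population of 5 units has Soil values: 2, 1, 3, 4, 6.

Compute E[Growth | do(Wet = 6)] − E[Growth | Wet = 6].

-3.4

Under do(Wet=6), Wet's equation is replaced by Wet=6 for every unit. Per-unit Growth: 7, 9, 5, 3, -1. Mean = 4.6.
Conditioning on Wet=6 selects the 2 unit(s) with Soil ∈ {2, 1}. Their Growth values: 7, 9. Mean = 8.
Difference = 4.6 − 8 = -3.4.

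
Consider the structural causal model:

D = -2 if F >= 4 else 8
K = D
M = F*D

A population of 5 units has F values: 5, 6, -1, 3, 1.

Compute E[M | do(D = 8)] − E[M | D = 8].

do(D=8) breaks D's dependence on F. With D=8 fixed, M across the units is 40, 48, -8, 24, 8, mean 22.4.
E[M|D=8] averages over only the 3 units with D=8 (F = -1, 3, 1): M = -8, 24, 8, mean 8.
Difference = 22.4 − 8 = 14.4.

14.4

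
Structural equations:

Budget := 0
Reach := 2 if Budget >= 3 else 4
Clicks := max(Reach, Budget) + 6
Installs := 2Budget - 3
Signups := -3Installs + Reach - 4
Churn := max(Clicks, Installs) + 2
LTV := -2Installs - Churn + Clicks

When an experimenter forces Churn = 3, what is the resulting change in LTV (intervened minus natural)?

9

Intervening sets Churn = 3 and removes its equation (Churn := max(Clicks, Installs) + 2).
Reach = 2 if Budget >= 3 else 4  [with Budget=0]  = 4
Clicks = max(Reach, Budget) + 6  [with Reach=4, Budget=0]  = 10
Installs = 2Budget - 3  [with Budget=0]  = -3
LTV = -2Installs - Churn + Clicks  [with Installs=-3, Churn=3, Clicks=10]  = 13
Without intervention: Reach = 2 if Budget >= 3 else 4  [with Budget=0]  = 4; Clicks = max(Reach, Budget) + 6  [with Reach=4, Budget=0]  = 10; Installs = 2Budget - 3  [with Budget=0]  = -3; Churn = max(Clicks, Installs) + 2  [with Clicks=10, Installs=-3]  = 12; LTV = -2Installs - Churn + Clicks  [with Installs=-3, Churn=12, Clicks=10]  = 4.
Change = 13 − 4 = 9.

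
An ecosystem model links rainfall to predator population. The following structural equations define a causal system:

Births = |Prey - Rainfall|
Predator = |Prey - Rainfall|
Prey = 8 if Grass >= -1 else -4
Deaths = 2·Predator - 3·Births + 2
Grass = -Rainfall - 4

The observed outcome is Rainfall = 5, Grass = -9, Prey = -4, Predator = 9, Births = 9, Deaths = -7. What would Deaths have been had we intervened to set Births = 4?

The intervention breaks the incoming arrows to Births: Births = |Prey - Rainfall| no longer applies, and Births = 4.
Grass = -Rainfall - 4  [with Rainfall=5]  = -9
Prey = 8 if Grass >= -1 else -4  [with Grass=-9]  = -4
Predator = |Prey - Rainfall|  [with Prey=-4, Rainfall=5]  = 9
Deaths = 2·Predator - 3·Births + 2  [with Predator=9, Births=4]  = 8

8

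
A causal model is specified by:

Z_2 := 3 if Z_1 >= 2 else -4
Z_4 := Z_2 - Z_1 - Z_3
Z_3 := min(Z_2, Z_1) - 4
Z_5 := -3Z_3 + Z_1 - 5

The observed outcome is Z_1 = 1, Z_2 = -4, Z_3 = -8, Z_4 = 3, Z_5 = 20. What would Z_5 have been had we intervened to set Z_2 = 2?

5

do(Z_2=2) replaces the equation Z_2 := 3 if Z_1 >= 2 else -4 with the constant Z_2 = 2.
Z_3 = min(Z_2, Z_1) - 4  [with Z_2=2, Z_1=1]  = -3
Z_5 = -3Z_3 + Z_1 - 5  [with Z_3=-3, Z_1=1]  = 5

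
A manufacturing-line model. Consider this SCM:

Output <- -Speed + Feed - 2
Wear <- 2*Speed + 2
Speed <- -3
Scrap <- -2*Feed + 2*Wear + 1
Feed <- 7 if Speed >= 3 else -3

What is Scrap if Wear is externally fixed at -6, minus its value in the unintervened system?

The intervention breaks the incoming arrows to Wear: Wear <- 2*Speed + 2 no longer applies, and Wear = -6.
Feed = 7 if Speed >= 3 else -3  [with Speed=-3]  = -3
Scrap = -2*Feed + 2*Wear + 1  [with Feed=-3, Wear=-6]  = -5
Without intervention: Feed = 7 if Speed >= 3 else -3  [with Speed=-3]  = -3; Wear = 2*Speed + 2  [with Speed=-3]  = -4; Scrap = -2*Feed + 2*Wear + 1  [with Feed=-3, Wear=-4]  = -1.
Change = -5 − (-1) = -4.

-4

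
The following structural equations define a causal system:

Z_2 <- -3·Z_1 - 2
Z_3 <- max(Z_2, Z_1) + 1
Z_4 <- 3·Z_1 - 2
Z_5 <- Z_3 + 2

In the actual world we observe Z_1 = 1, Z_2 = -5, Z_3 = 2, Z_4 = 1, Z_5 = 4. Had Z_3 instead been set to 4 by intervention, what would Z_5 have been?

6

do(Z_3=4) replaces the equation Z_3 <- max(Z_2, Z_1) + 1 with the constant Z_3 = 4.
Z_5 = Z_3 + 2  [with Z_3=4]  = 6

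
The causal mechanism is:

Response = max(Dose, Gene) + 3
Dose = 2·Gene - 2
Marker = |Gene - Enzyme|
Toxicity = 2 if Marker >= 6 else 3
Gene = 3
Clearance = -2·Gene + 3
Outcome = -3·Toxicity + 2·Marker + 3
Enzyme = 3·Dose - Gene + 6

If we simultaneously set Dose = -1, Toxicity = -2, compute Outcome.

Setting Dose = -1, Toxicity = -2 by intervention discards those variables' equations.
Enzyme = 3·Dose - Gene + 6  [with Dose=-1, Gene=3]  = 0
Marker = |Gene - Enzyme|  [with Gene=3, Enzyme=0]  = 3
Outcome = -3·Toxicity + 2·Marker + 3  [with Toxicity=-2, Marker=3]  = 15

15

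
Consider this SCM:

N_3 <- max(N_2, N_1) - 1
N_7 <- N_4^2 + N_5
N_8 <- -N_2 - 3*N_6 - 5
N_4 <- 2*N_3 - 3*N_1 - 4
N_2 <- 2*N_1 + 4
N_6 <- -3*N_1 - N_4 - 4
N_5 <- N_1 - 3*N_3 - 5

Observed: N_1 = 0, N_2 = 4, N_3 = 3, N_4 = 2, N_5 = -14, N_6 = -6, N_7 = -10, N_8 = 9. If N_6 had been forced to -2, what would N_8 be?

-3

Intervening sets N_6 = -2 and removes its equation (N_6 <- -3*N_1 - N_4 - 4).
N_2 = 2*N_1 + 4  [with N_1=0]  = 4
N_8 = -N_2 - 3*N_6 - 5  [with N_2=4, N_6=-2]  = -3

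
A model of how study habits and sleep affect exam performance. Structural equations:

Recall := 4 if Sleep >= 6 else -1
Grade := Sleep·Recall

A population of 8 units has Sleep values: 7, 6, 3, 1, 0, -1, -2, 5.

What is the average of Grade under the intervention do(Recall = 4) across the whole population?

The intervention sets Recall=4 in all 8 units regardless of Sleep. Recomputing Grade per unit gives 28, 24, 12, 4, 0, -4, -8, 20; average 9.5.

9.5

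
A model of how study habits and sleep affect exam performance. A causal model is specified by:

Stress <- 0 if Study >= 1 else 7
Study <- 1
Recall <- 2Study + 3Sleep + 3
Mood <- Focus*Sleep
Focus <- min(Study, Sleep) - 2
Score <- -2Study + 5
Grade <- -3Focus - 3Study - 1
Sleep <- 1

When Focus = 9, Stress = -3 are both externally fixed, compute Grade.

-31

The joint intervention fixes Focus = 9, Stress = -3, removing each variable's own equation.
Grade = -3Focus - 3Study - 1  [with Focus=9, Study=1]  = -31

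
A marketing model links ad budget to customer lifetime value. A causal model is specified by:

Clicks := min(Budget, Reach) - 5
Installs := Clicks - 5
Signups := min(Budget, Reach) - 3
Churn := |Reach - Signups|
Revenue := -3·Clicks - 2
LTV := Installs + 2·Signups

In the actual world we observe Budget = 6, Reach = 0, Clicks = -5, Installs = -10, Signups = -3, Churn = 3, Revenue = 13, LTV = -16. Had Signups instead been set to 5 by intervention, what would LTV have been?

0

do(Signups=5) replaces the equation Signups := min(Budget, Reach) - 3 with the constant Signups = 5.
Clicks = min(Budget, Reach) - 5  [with Budget=6, Reach=0]  = -5
Installs = Clicks - 5  [with Clicks=-5]  = -10
LTV = Installs + 2·Signups  [with Installs=-10, Signups=5]  = 0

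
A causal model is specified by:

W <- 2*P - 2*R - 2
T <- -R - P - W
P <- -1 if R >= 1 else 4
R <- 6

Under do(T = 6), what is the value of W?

Under do(T=6), the mechanism T <- -R - P - W is discarded; T is fixed at 6.
Since W is not a descendant of the intervened variable, it is unaffected.
P = -1 if R >= 1 else 4  [with R=6]  = -1
W = 2*P - 2*R - 2  [with P=-1, R=6]  = -16

-16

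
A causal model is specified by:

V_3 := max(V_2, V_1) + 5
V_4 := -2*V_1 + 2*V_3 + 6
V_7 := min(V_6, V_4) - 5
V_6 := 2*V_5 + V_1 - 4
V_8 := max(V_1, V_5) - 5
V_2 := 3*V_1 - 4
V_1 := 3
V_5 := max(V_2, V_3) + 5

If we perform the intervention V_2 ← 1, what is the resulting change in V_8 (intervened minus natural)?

-2

do(V_2=1) replaces the equation V_2 := 3*V_1 - 4 with the constant V_2 = 1.
V_3 = max(V_2, V_1) + 5  [with V_2=1, V_1=3]  = 8
V_5 = max(V_2, V_3) + 5  [with V_2=1, V_3=8]  = 13
V_8 = max(V_1, V_5) - 5  [with V_1=3, V_5=13]  = 8
Without intervention: V_2 = 3*V_1 - 4  [with V_1=3]  = 5; V_3 = max(V_2, V_1) + 5  [with V_2=5, V_1=3]  = 10; V_5 = max(V_2, V_3) + 5  [with V_2=5, V_3=10]  = 15; V_8 = max(V_1, V_5) - 5  [with V_1=3, V_5=15]  = 10.
Change = 8 − 10 = -2.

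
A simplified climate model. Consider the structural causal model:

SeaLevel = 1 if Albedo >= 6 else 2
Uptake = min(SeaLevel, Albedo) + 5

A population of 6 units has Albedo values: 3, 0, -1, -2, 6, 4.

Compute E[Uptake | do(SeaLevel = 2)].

5.5

Under do(SeaLevel=2), SeaLevel's equation is replaced by SeaLevel=2 for every unit. Per-unit Uptake: 7, 5, 4, 3, 7, 7. Mean = 5.5.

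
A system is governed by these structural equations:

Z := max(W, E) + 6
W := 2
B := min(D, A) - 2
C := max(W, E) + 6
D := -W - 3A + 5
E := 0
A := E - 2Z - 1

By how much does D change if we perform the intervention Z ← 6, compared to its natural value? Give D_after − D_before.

The intervention breaks the incoming arrows to Z: Z := max(W, E) + 6 no longer applies, and Z = 6.
A = E - 2Z - 1  [with E=0, Z=6]  = -13
D = -W - 3A + 5  [with W=2, A=-13]  = 42
Without intervention: Z = max(W, E) + 6  [with W=2, E=0]  = 8; A = E - 2Z - 1  [with E=0, Z=8]  = -17; D = -W - 3A + 5  [with W=2, A=-17]  = 54.
Change = 42 − 54 = -12.

-12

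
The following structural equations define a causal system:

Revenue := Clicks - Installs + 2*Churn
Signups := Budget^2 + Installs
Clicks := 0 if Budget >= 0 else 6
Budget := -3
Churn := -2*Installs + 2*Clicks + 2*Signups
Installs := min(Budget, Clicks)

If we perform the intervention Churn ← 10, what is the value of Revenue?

29

The intervention breaks the incoming arrows to Churn: Churn := -2*Installs + 2*Clicks + 2*Signups no longer applies, and Churn = 10.
Clicks = 0 if Budget >= 0 else 6  [with Budget=-3]  = 6
Installs = min(Budget, Clicks)  [with Budget=-3, Clicks=6]  = -3
Revenue = Clicks - Installs + 2*Churn  [with Clicks=6, Installs=-3, Churn=10]  = 29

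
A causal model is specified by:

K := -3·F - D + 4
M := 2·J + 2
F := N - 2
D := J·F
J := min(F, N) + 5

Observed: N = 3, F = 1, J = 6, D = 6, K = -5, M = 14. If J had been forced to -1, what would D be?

-1

The intervention breaks the incoming arrows to J: J := min(F, N) + 5 no longer applies, and J = -1.
F = N - 2  [with N=3]  = 1
D = J·F  [with J=-1, F=1]  = -1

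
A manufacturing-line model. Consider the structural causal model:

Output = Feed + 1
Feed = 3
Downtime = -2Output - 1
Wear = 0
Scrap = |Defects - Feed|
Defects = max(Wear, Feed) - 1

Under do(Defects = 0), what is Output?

do(Defects=0) replaces the equation Defects = max(Wear, Feed) - 1 with the constant Defects = 0.
Output is not downstream of the intervention, so its value is determined by the original equations.
Output = Feed + 1  [with Feed=3]  = 4

4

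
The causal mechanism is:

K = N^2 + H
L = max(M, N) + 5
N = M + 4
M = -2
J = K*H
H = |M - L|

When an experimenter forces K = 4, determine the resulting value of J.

The intervention breaks the incoming arrows to K: K = N^2 + H no longer applies, and K = 4.
N = M + 4  [with M=-2]  = 2
L = max(M, N) + 5  [with M=-2, N=2]  = 7
H = |M - L|  [with M=-2, L=7]  = 9
J = K*H  [with K=4, H=9]  = 36

36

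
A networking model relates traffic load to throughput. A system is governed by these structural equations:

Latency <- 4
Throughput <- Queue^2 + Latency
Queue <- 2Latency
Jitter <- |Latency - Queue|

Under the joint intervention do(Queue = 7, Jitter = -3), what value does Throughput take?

53

Setting Queue = 7, Jitter = -3 by intervention discards those variables' equations.
Throughput = Queue^2 + Latency  [with Queue=7, Latency=4]  = 53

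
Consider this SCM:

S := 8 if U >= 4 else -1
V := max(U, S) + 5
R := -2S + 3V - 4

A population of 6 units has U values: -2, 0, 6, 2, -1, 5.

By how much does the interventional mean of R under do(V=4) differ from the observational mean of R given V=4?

do(V=4) breaks V's dependence on U. With V=4 fixed, R across the units is 10, 10, -8, 10, 10, -8, mean 4.
Observing V=4 restricts to units where V's equation naturally yields 4: U ∈ {-2, -1}. In that subpopulation R = 10, 10, mean 10.
Difference = 4 − 10 = -6.

-6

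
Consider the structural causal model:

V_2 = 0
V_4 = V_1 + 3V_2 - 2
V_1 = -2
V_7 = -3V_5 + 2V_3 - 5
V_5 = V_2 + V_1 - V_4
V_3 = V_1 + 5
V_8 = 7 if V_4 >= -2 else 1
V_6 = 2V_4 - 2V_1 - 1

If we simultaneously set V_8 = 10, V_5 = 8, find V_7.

Under do(V_8 = 10, V_5 = 8), each intervened variable's structural equation is replaced by its fixed value.
V_3 = V_1 + 5  [with V_1=-2]  = 3
V_7 = -3V_5 + 2V_3 - 5  [with V_5=8, V_3=3]  = -23

-23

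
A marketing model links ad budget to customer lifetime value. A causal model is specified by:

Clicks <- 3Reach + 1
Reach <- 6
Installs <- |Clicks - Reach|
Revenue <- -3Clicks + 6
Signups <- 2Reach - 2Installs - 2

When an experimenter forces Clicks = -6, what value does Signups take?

Under do(Clicks=-6), the mechanism Clicks <- 3Reach + 1 is discarded; Clicks is fixed at -6.
Installs = |Clicks - Reach|  [with Clicks=-6, Reach=6]  = 12
Signups = 2Reach - 2Installs - 2  [with Reach=6, Installs=12]  = -14

-14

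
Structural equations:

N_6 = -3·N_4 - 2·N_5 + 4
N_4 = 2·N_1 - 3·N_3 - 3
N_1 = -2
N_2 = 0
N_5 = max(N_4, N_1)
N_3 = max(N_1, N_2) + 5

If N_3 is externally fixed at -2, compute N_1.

Under do(N_3=-2), the mechanism N_3 = max(N_1, N_2) + 5 is discarded; N_3 is fixed at -2.
N_1 is not downstream of the intervention, so its value is determined by the original equations.

-2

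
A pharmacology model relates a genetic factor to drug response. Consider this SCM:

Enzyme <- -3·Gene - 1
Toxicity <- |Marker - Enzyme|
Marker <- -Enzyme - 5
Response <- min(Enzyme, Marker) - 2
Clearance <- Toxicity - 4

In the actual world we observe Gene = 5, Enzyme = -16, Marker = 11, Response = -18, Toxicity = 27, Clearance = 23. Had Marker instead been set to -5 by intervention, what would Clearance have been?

7

The intervention breaks the incoming arrows to Marker: Marker <- -Enzyme - 5 no longer applies, and Marker = -5.
Enzyme = -3·Gene - 1  [with Gene=5]  = -16
Toxicity = |Marker - Enzyme|  [with Marker=-5, Enzyme=-16]  = 11
Clearance = Toxicity - 4  [with Toxicity=11]  = 7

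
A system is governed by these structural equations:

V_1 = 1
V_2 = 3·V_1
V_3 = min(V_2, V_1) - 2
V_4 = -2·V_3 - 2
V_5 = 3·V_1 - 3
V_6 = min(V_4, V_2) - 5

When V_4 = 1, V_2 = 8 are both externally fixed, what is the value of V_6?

The joint intervention fixes V_4 = 1, V_2 = 8, removing each variable's own equation.
V_6 = min(V_4, V_2) - 5  [with V_4=1, V_2=8]  = -4

-4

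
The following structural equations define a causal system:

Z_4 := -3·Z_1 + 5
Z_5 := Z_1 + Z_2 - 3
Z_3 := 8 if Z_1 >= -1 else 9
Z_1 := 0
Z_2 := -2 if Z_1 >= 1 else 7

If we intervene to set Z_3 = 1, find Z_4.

The intervention breaks the incoming arrows to Z_3: Z_3 := 8 if Z_1 >= -1 else 9 no longer applies, and Z_3 = 1.
Z_4 is not downstream of the intervention, so its value is determined by the original equations.
Z_4 = -3·Z_1 + 5  [with Z_1=0]  = 5

5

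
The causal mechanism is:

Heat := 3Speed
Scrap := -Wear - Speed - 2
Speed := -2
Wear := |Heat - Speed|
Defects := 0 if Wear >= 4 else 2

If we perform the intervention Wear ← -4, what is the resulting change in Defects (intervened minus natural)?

The intervention breaks the incoming arrows to Wear: Wear := |Heat - Speed| no longer applies, and Wear = -4.
Defects = 0 if Wear >= 4 else 2  [with Wear=-4]  = 2
Without intervention: Heat = 3Speed  [with Speed=-2]  = -6; Wear = |Heat - Speed|  [with Heat=-6, Speed=-2]  = 4; Defects = 0 if Wear >= 4 else 2  [with Wear=4]  = 0.
Change = 2 − 0 = 2.

2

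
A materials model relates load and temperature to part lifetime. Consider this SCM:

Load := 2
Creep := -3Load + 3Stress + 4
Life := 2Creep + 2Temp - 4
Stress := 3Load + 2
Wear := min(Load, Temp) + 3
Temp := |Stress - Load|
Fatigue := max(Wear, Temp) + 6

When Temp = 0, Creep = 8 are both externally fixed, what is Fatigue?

9

Setting Temp = 0, Creep = 8 by intervention discards those variables' equations.
Wear = min(Load, Temp) + 3  [with Load=2, Temp=0]  = 3
Fatigue = max(Wear, Temp) + 6  [with Wear=3, Temp=0]  = 9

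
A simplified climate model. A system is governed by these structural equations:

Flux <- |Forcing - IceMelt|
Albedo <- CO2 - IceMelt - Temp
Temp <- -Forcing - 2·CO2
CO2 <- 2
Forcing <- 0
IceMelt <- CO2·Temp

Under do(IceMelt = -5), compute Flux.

Under do(IceMelt=-5), the mechanism IceMelt <- CO2·Temp is discarded; IceMelt is fixed at -5.
Flux = |Forcing - IceMelt|  [with Forcing=0, IceMelt=-5]  = 5

5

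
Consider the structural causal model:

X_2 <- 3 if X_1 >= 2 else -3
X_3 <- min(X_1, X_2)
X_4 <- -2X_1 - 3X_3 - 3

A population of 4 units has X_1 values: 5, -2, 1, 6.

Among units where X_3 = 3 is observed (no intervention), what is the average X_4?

-23

Observing X_3=3 restricts to units where X_3's equation naturally yields 3: X_1 ∈ {5, 6}. In that subpopulation X_4 = -22, -24, mean -23.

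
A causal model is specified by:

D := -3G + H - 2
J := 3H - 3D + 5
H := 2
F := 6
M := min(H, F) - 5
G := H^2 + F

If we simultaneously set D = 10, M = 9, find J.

Setting D = 10, M = 9 by intervention discards those variables' equations.
J = 3H - 3D + 5  [with H=2, D=10]  = -19

-19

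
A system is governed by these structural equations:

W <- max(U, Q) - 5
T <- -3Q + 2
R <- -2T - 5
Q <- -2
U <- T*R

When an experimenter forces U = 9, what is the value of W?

4

Intervening sets U = 9 and removes its equation (U <- T*R).
W = max(U, Q) - 5  [with U=9, Q=-2]  = 4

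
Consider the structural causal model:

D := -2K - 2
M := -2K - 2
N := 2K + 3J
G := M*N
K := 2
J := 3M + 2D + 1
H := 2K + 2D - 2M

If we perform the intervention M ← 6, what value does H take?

The intervention breaks the incoming arrows to M: M := -2K - 2 no longer applies, and M = 6.
D = -2K - 2  [with K=2]  = -6
H = 2K + 2D - 2M  [with K=2, D=-6, M=6]  = -20

-20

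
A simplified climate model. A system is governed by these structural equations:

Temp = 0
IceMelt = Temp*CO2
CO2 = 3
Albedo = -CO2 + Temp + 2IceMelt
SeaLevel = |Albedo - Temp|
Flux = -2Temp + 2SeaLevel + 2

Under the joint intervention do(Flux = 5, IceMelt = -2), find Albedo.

Under do(Flux = 5, IceMelt = -2), each intervened variable's structural equation is replaced by its fixed value.
Albedo = -CO2 + Temp + 2IceMelt  [with CO2=3, Temp=0, IceMelt=-2]  = -7

-7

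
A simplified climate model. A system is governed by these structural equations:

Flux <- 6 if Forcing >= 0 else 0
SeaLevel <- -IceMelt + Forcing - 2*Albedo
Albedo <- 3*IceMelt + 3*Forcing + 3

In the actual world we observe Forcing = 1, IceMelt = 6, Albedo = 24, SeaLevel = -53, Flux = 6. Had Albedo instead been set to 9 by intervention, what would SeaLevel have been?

-23

The intervention breaks the incoming arrows to Albedo: Albedo <- 3*IceMelt + 3*Forcing + 3 no longer applies, and Albedo = 9.
SeaLevel = -IceMelt + Forcing - 2*Albedo  [with IceMelt=6, Forcing=1, Albedo=9]  = -23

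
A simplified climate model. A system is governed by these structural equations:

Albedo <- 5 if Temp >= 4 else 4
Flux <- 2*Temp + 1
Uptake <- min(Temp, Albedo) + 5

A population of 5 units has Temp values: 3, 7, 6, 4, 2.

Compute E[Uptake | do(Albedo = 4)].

8.4

The intervention sets Albedo=4 in all 5 units regardless of Temp. Recomputing Uptake per unit gives 8, 9, 9, 9, 7; average 8.4.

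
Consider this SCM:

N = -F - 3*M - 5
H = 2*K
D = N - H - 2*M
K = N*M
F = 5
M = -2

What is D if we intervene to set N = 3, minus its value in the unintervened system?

The intervention breaks the incoming arrows to N: N = -F - 3*M - 5 no longer applies, and N = 3.
K = N*M  [with N=3, M=-2]  = -6
H = 2*K  [with K=-6]  = -12
D = N - H - 2*M  [with N=3, H=-12, M=-2]  = 19
Without intervention: N = -F - 3*M - 5  [with F=5, M=-2]  = -4; K = N*M  [with N=-4, M=-2]  = 8; H = 2*K  [with K=8]  = 16; D = N - H - 2*M  [with N=-4, H=16, M=-2]  = -16.
Change = 19 − (-16) = 35.

35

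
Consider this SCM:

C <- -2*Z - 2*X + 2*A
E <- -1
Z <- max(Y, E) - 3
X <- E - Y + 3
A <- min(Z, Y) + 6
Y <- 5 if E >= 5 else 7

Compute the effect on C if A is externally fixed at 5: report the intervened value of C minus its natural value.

The intervention breaks the incoming arrows to A: A <- min(Z, Y) + 6 no longer applies, and A = 5.
Y = 5 if E >= 5 else 7  [with E=-1]  = 7
X = E - Y + 3  [with E=-1, Y=7]  = -5
Z = max(Y, E) - 3  [with Y=7, E=-1]  = 4
C = -2*Z - 2*X + 2*A  [with Z=4, X=-5, A=5]  = 12
Without intervention: Y = 5 if E >= 5 else 7  [with E=-1]  = 7; X = E - Y + 3  [with E=-1, Y=7]  = -5; Z = max(Y, E) - 3  [with Y=7, E=-1]  = 4; A = min(Z, Y) + 6  [with Z=4, Y=7]  = 10; C = -2*Z - 2*X + 2*A  [with Z=4, X=-5, A=10]  = 22.
Change = 12 − 22 = -10.

-10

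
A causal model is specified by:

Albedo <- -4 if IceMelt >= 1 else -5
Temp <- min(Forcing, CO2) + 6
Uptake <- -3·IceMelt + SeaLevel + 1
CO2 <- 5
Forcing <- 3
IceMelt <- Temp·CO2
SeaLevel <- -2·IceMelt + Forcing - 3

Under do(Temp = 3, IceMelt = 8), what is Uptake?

-39

Under do(Temp = 3, IceMelt = 8), each intervened variable's structural equation is replaced by its fixed value.
SeaLevel = -2·IceMelt + Forcing - 3  [with IceMelt=8, Forcing=3]  = -16
Uptake = -3·IceMelt + SeaLevel + 1  [with IceMelt=8, SeaLevel=-16]  = -39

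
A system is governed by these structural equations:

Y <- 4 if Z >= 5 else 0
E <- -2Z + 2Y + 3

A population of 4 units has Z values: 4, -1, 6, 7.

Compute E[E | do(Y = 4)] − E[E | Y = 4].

do(Y=4) breaks Y's dependence on Z. With Y=4 fixed, E across the units is 3, 13, -1, -3, mean 3.
Observing Y=4 restricts to units where Y's equation naturally yields 4: Z ∈ {6, 7}. In that subpopulation E = -1, -3, mean -2.
Difference = 3 − (-2) = 5.

5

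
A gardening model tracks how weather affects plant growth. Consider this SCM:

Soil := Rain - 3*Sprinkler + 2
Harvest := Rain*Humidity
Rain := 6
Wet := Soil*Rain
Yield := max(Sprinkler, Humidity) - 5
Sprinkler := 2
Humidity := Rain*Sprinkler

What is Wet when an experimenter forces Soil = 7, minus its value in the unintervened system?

30

The intervention breaks the incoming arrows to Soil: Soil := Rain - 3*Sprinkler + 2 no longer applies, and Soil = 7.
Wet = Soil*Rain  [with Soil=7, Rain=6]  = 42
Without intervention: Soil = Rain - 3*Sprinkler + 2  [with Rain=6, Sprinkler=2]  = 2; Wet = Soil*Rain  [with Soil=2, Rain=6]  = 12.
Change = 42 − 12 = 30.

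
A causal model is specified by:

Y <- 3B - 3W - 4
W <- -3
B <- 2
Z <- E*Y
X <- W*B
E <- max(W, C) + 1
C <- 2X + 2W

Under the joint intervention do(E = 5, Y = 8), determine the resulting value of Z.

Under do(E = 5, Y = 8), each intervened variable's structural equation is replaced by its fixed value.
Z = E*Y  [with E=5, Y=8]  = 40

40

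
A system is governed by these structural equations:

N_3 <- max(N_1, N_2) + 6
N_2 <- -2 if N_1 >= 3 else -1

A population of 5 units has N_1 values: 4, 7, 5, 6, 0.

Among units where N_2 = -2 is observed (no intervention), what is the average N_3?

Conditioning on N_2=-2 selects the 4 unit(s) with N_1 ∈ {4, 7, 5, 6}. Their N_3 values: 10, 13, 11, 12. Mean = 11.5.

11.5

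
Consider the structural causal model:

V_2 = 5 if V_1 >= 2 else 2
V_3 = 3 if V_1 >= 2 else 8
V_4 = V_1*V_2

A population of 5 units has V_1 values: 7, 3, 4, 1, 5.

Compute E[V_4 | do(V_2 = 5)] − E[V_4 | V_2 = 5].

The intervention sets V_2=5 in all 5 units regardless of V_1. Recomputing V_4 per unit gives 35, 15, 20, 5, 25; average 20.
Observing V_2=5 restricts to units where V_2's equation naturally yields 5: V_1 ∈ {7, 3, 4, 5}. In that subpopulation V_4 = 35, 15, 20, 25, mean 23.75.
Difference = 20 − 23.75 = -3.75.

-3.75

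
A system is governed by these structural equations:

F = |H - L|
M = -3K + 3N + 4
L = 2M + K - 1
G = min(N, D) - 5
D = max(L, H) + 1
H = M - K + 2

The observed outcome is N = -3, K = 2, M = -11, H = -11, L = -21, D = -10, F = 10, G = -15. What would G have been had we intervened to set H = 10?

-8

do(H=10) replaces the equation H = M - K + 2 with the constant H = 10.
M = -3K + 3N + 4  [with K=2, N=-3]  = -11
L = 2M + K - 1  [with M=-11, K=2]  = -21
D = max(L, H) + 1  [with L=-21, H=10]  = 11
G = min(N, D) - 5  [with N=-3, D=11]  = -8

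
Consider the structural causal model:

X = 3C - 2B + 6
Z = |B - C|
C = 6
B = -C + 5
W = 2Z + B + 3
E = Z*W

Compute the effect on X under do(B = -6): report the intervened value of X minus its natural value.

10

The intervention breaks the incoming arrows to B: B = -C + 5 no longer applies, and B = -6.
X = 3C - 2B + 6  [with C=6, B=-6]  = 36
Without intervention: B = -C + 5  [with C=6]  = -1; X = 3C - 2B + 6  [with C=6, B=-1]  = 26.
Change = 36 − 26 = 10.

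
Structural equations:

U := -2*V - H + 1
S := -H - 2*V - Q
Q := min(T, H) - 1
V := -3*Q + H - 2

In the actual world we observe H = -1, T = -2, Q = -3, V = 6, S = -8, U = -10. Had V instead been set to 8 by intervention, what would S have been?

Intervening sets V = 8 and removes its equation (V := -3*Q + H - 2).
Q = min(T, H) - 1  [with T=-2, H=-1]  = -3
S = -H - 2*V - Q  [with H=-1, V=8, Q=-3]  = -12

-12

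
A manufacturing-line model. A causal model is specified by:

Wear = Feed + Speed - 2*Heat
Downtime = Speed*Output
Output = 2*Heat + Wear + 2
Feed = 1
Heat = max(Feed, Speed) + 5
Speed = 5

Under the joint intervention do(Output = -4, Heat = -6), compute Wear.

Under do(Output = -4, Heat = -6), each intervened variable's structural equation is replaced by its fixed value.
Wear = Feed + Speed - 2*Heat  [with Feed=1, Speed=5, Heat=-6]  = 18

18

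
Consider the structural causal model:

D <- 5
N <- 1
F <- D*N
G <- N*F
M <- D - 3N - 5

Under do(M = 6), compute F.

5

do(M=6) replaces the equation M <- D - 3N - 5 with the constant M = 6.
F is not downstream of the intervention, so its value is determined by the original equations.
F = D*N  [with D=5, N=1]  = 5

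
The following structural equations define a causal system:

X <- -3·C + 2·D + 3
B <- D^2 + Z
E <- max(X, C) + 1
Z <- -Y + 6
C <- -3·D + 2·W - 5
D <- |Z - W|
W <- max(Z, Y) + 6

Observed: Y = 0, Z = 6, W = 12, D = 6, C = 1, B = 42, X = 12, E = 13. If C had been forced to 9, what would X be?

-12

Under do(C=9), the mechanism C <- -3·D + 2·W - 5 is discarded; C is fixed at 9.
Z = -Y + 6  [with Y=0]  = 6
W = max(Z, Y) + 6  [with Z=6, Y=0]  = 12
D = |Z - W|  [with Z=6, W=12]  = 6
X = -3·C + 2·D + 3  [with C=9, D=6]  = -12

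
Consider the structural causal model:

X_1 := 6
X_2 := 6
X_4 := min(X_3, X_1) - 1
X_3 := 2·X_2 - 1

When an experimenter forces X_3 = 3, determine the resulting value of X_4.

2

The intervention breaks the incoming arrows to X_3: X_3 := 2·X_2 - 1 no longer applies, and X_3 = 3.
X_4 = min(X_3, X_1) - 1  [with X_3=3, X_1=6]  = 2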